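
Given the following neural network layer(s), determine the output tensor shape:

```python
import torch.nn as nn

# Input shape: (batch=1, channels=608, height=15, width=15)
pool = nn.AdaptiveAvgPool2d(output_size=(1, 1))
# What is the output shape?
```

Input: (1, 608, 15, 15) -> Output: (1, 608, 1, 1)

Answer: (1, 608, 1, 1)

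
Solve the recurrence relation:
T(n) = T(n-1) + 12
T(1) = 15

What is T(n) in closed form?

Unrolling: T(n) = T(1) + 12·(n-1) = 15 + 12(n-1) = 12n + 3.

Answer: T(n) = 12n + 3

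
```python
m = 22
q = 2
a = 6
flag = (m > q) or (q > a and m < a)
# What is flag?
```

Trace:
`m = 22` → m = 22
`q = 2` → q = 2
`a = 6` → a = 6
`flag = (m > q) or (q > a and m < a)` → flag = True
So flag = True

Answer: True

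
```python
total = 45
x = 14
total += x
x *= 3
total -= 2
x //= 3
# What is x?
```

Trace:
`total = 45` → total = 45
`x = 14` → x = 14
`total += x` → total = 59
`x *= 3` → x = 42
`total -= 2` → total = 57
`x //= 3` → x = 14
So x = 14

Answer: 14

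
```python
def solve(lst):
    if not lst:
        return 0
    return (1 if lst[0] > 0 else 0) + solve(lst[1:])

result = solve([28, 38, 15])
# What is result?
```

Count of positive elements in [28, 38, 15] = 3

Answer: 3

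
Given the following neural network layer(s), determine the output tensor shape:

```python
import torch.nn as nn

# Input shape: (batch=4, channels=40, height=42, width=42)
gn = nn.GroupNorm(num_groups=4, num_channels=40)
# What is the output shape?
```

Input: (4, 40, 42, 42) -> Output: (4, 40, 42, 42)

Answer: (4, 40, 42, 42)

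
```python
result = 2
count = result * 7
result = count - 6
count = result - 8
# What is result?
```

Trace:
`result = 2` → result = 2
`count = result * 7` → count = 14
`result = count - 6` → result = 8
`count = result - 8` → count = 0
So result = 8

Answer: 8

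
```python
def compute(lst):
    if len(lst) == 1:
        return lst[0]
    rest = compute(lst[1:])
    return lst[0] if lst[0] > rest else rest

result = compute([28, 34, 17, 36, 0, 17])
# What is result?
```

Recursive max over [28, 34, 17, 36, 0, 17] = 36

Answer: 36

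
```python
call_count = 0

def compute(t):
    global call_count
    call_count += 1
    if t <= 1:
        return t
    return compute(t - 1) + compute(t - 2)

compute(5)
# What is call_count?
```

Calls(t) = 1 + Calls(t-1) + Calls(t-2); Calls(0)=Calls(1)=1. For t=5 this gives 15.

Answer: 15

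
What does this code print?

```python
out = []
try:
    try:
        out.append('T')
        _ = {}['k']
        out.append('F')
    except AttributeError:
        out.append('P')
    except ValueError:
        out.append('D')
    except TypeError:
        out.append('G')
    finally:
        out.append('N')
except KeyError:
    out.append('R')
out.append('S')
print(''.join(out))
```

Execution trace: 'T' (try body) → 'N' (finally) → 'R' (outer except KeyError) → 'S' (after the try/except). Output: TNRS

Answer: TNRS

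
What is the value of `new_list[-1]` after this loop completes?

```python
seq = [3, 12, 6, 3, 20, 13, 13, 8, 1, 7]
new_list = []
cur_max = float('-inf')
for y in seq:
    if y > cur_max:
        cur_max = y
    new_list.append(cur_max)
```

Running max ends at 20
`new_list` takes the values: [] → [3] → [3, 12] → [3, 12, 12] → [3, 12, 12, 12] → [3, 12, 12, 12, 20] → [3, 12, 12, 12, 20, 20] → [3, 12, 12, 12, 20, 20, 20] → [3, 12, 12, 12, 20, 20, 20, 20] → [3, 12, 12, 12, 20, 20, 20, 20, 20] → [3, 12, 12, 12, 20, 20, 20, 20, 20, 20]
So `new_list[-1]` = 20

Answer: 20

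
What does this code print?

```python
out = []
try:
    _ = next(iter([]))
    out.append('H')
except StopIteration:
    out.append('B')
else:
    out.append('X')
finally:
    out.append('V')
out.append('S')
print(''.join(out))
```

Execution trace: 'B' (except StopIteration) → 'V' (finally) → 'S' (after the try/except). Output: BVS

Answer: BVS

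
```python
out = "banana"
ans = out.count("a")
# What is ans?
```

Trace:
`out = "banana"` → out = 'banana'
`ans = out.count("a")` → ans = 3
So ans = 3

Answer: 3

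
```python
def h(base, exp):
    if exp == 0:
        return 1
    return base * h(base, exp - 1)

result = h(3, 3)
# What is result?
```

h(3, 3) = 3 * 3 * 3 = 27

Answer: 27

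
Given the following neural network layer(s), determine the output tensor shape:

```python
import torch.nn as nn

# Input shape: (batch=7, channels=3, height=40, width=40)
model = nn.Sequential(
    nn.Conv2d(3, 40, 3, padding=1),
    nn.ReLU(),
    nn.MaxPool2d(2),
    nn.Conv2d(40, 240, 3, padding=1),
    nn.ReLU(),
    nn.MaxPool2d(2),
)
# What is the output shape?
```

Input: (7, 3, 40, 40) -> after first Conv2d: (7, 40, 40, 40) -> after first MaxPool2d: (7, 40, 20, 20) -> after second Conv2d: (7, 240, 20, 20) -> Output: (7, 240, 10, 10)

Answer: (7, 240, 10, 10)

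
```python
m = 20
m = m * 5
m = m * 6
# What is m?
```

Trace:
`m = 20` → m = 20
`m = m * 5` → m = 100
`m = m * 6` → m = 600
So m = 600

Answer: 600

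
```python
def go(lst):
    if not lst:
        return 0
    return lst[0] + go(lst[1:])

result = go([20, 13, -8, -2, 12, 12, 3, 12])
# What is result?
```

20 + 13 + (-8) + (-2) + 12 + 12 + 3 + 12 + 0 = 62

Answer: 62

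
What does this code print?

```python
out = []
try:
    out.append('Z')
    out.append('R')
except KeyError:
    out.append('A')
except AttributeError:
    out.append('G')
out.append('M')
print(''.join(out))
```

Execution trace: 'Z' (try body) → 'R' (try body, no exception) → 'M' (after the try/except). Output: ZRM

Answer: ZRM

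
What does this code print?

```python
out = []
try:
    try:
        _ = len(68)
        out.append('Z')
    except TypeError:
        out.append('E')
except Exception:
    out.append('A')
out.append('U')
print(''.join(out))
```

Execution trace: 'E' (inner except TypeError) → 'U' (after the try/except). Output: EU

Answer: EU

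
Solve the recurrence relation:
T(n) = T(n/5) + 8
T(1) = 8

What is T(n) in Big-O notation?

Each step divides n by 5 and adds 8. After log_5(n) steps we reach T(1)=8. So T(n) = 8·log_5(n) + 8 = O(log n).

Answer: O(log n)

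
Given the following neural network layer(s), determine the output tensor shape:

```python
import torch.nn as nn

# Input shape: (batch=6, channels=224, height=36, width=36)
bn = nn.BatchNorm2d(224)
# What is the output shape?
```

Input: (6, 224, 36, 36) -> Output: (6, 224, 36, 36)

Answer: (6, 224, 36, 36)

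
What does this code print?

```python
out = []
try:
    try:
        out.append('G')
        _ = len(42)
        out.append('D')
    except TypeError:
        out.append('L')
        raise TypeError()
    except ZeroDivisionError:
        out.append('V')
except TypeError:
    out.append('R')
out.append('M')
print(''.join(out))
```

Execution trace: 'G' (inner try body) → 'L' (inner except TypeError) → 'R' (outer except TypeError) → 'M' (after the try/except). Output: GLRM

Answer: GLRM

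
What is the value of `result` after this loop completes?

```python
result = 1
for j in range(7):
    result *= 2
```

2^7 = 128
`result` takes the values: 1 → 2 → 4 → 8 → 16 → 32 → 64 → 128

Answer: 128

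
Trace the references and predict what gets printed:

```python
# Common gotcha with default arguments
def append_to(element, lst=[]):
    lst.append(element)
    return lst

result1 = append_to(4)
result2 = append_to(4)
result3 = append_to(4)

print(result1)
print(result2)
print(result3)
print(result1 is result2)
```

Key concept: mutable default argument gotcha.
Step by step:
`result1 = append_to(4)` → result1 = [4]
`result2 = append_to(4)` → result1 = [4, 4] (same object as result2); result2 = [4, 4] (same object as result1)
`result3 = append_to(4)` → result1 = [4, 4, 4] (same object as result2, result3); result2 = [4, 4, 4] (same object as result1, result3); result3 = [4, 4, 4] (same object as result1, result2)
`print(result1)` → prints [4, 4, 4]
`print(result2)` → prints [4, 4, 4]
`print(result3)` → prints [4, 4, 4]
`print(result1 is result2)` → prints True

Answer:
[4, 4, 4]
[4, 4, 4]
[4, 4, 4]
True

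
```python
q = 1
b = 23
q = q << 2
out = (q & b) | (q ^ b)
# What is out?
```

Trace:
`q = 1` → q = 1
`b = 23` → b = 23
`q = q << 2` → q = 4
`out = (q & b) | (q ^ b)` → out = 23
So out = 23

Answer: 23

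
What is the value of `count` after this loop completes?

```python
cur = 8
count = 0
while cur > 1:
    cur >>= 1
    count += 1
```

Count right shifts until 1
`count` takes the values: 0 → 1 → 2 → 3

Answer: 3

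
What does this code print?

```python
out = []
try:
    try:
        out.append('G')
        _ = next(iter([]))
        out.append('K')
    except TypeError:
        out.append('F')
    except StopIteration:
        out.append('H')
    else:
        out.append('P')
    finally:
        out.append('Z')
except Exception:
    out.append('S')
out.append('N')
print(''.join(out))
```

Execution trace: 'G' (inner try body) → 'H' (inner except StopIteration) → 'Z' (inner finally) → 'N' (after the try/except). Output: GHZN

Answer: GHZN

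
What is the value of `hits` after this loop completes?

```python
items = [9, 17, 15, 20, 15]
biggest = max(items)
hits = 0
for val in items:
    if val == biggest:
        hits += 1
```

Count of max value 20 in [9, 17, 15, 20, 15]
`hits` takes the values: 0 → 1

Answer: 1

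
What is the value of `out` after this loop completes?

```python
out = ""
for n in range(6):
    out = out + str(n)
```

Concatenate digits 0 to 5
`out` takes the values: "" → "0" → "01" → "012" → "0123" → "01234" → "012345"

Answer: "012345"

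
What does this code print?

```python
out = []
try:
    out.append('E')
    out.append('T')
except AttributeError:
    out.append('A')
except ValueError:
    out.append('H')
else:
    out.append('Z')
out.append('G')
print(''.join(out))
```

Execution trace: 'E' (try body) → 'T' (try body, no exception) → 'Z' (else) → 'G' (after the try/except). Output: ETZG

Answer: ETZG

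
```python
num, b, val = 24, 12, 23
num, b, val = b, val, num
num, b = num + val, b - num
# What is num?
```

Trace:
`num, b, val = 24, 12, 23` → num = 24; b = 12; val = 23
`num, b, val = b, val, num` → num = 12; b = 23; val = 24
`num, b = num + val, b - num` → num = 36; b = 11
So num = 36

Answer: 36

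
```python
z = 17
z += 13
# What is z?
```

Trace:
`z = 17` → z = 17
`z += 13` → z = 30
So z = 30

Answer: 30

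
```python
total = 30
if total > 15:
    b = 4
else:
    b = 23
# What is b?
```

Trace:
`total = 30` → total = 30
`if total > 15: ...` → total > 15 is True → b = 4
So b = 4

Answer: 4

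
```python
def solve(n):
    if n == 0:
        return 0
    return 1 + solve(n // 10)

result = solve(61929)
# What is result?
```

Count of digits of 61929: 5

Answer: 5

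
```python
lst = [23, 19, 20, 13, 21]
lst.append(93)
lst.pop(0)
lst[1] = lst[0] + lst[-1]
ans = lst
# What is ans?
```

Trace:
`lst = [23, 19, 20, 13, 21]` → lst = [23, 19, 20, 13, 21]
`lst.append(93)` → lst = [23, 19, 20, 13, 21, 93]
`lst.pop(0)` → lst = [19, 20, 13, 21, 93]
`lst[1] = lst[0] + lst[-1]` → lst = [19, 112, 13, 21, 93]
`ans = lst` → ans = [19, 112, 13, 21, 93]
So ans = [19, 112, 13, 21, 93]

Answer: [19, 112, 13, 21, 93]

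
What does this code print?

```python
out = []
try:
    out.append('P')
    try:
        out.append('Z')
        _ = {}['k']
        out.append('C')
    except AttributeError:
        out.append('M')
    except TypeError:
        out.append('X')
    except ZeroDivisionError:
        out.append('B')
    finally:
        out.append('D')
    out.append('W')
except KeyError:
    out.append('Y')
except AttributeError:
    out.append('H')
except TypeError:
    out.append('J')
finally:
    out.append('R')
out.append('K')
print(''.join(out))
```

Execution trace: 'P' (try body) → 'Z' (inner try body) → 'D' (inner finally) → 'Y' (except KeyError) → 'R' (finally) → 'K' (after the try/except). Output: PZDYRK

Answer: PZDYRK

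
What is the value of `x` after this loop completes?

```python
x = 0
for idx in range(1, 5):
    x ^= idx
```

XOR of 1 to 4
`x` takes the values: 0 → 1 → 3 → 0 → 4

Answer: 4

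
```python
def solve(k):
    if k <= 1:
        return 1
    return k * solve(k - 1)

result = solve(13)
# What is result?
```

solve(13) = 13 * 12 * 11 * 10 * 9 * 8 * 7 * 6 * 5 * 4 * 3 * 2 * 1 = 6227020800

Answer: 6227020800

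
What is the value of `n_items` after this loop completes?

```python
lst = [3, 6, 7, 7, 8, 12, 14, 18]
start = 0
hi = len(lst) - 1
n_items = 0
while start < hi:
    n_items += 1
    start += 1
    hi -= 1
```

Iterations until pointers meet (list length 8)
`n_items` takes the values: 0 → 1 → 2 → 3 → 4

Answer: 4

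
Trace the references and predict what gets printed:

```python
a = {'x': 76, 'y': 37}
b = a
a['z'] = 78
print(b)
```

Key concept: dict aliasing.
Step by step:
`a = {'x': 76, 'y': 37}` → a = {'x': 76, 'y': 37}
`b = a` → b = {'x': 76, 'y': 37} (same object as a)
`a['z'] = 78` → a = {'x': 76, 'y': 37, 'z': 78} (same object as b); b = {'x': 76, 'y': 37, 'z': 78} (same object as a)
`print(b)` → prints {'x': 76, 'y': 37, 'z': 78}

Answer: {'x': 76, 'y': 37, 'z': 78}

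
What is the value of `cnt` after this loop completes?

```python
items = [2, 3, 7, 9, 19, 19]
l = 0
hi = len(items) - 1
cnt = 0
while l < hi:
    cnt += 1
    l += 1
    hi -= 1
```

Iterations until pointers meet (list length 6)
`cnt` takes the values: 0 → 1 → 2 → 3

Answer: 3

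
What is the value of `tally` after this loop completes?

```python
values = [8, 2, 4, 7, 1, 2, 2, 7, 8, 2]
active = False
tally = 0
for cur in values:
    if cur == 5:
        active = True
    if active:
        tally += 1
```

Count elements after first 5 in [8, 2, 4, 7, 1, 2, 2, 7, 8, 2]
`tally` takes the values: 0

Answer: 0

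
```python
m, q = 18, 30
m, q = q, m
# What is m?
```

Trace:
`m, q = 18, 30` → m = 18; q = 30
`m, q = q, m` → m = 30; q = 18
So m = 30

Answer: 30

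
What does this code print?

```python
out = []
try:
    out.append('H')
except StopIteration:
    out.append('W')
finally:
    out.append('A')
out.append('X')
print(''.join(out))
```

Execution trace: 'H' (try body, no exception) → 'A' (finally) → 'X' (after the try/except). Output: HAX

Answer: HAX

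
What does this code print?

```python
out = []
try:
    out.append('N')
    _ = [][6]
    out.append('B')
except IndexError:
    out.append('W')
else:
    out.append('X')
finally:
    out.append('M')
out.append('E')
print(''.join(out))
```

Execution trace: 'N' (try body) → 'W' (except IndexError) → 'M' (finally) → 'E' (after the try/except). Output: NWME

Answer: NWME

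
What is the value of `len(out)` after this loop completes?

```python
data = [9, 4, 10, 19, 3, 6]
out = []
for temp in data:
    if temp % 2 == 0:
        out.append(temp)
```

Count even numbers in [9, 4, 10, 19, 3, 6]
`out` takes the values: [] → [4] → [4, 10] → [4, 10, 6]
So `len(out)` = 3

Answer: 3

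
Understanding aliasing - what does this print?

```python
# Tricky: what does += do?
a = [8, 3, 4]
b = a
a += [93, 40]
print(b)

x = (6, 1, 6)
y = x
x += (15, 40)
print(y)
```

Key concept: += behavior differs for mutable vs immutable.
Step by step:
`a = [8, 3, 4]` → a = [8, 3, 4]
`b = a` → b = [8, 3, 4] (same object as a)
`a += [93, 40]` → a = [8, 3, 4, 93, 40] (same object as b); b = [8, 3, 4, 93, 40] (same object as a)
`print(b)` → prints [8, 3, 4, 93, 40]
`x = (6, 1, 6)` → x = (6, 1, 6)
`y = x` → y = (6, 1, 6)
`x += (15, 40)` → x = (6, 1, 6, 15, 40)
`print(y)` → prints (6, 1, 6)

Answer:
[8, 3, 4, 93, 40]
(6, 1, 6)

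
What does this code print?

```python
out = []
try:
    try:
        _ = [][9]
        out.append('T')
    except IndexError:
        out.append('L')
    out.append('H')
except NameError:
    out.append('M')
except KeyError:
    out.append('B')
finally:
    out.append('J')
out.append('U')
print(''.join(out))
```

Execution trace: 'L' (inner except IndexError) → 'H' (try body, no exception) → 'J' (finally) → 'U' (after the try/except). Output: LHJU

Answer: LHJU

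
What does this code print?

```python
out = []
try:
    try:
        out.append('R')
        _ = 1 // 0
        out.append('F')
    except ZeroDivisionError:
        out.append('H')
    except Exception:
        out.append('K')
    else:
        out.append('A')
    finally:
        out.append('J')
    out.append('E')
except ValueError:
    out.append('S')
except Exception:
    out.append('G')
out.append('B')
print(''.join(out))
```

Execution trace: 'R' (inner try body) → 'H' (inner except ZeroDivisionError) → 'J' (inner finally) → 'E' (try body, no exception) → 'B' (after the try/except). Output: RHJEB

Answer: RHJEB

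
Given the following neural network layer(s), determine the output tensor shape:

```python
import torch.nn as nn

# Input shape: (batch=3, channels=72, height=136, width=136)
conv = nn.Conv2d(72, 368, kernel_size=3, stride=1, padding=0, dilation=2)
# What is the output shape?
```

Input: (3, 72, 136, 136) -> Output: (3, 368, 132, 132)

Answer: (3, 368, 132, 132)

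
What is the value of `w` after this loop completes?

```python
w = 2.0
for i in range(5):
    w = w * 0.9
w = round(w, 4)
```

Exponential decay: 2.0 * 0.9^5
`w` takes the values: 2.0 → 1.8 → 1.62 → 1.458 → 1.3122 → 1.18098 → 1.181

Answer: 1.181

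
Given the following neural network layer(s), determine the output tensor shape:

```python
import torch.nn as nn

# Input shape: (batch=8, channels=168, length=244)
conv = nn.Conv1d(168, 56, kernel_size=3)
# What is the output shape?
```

Input: (8, 168, 244) -> Output: (8, 56, 242)

Answer: (8, 56, 242)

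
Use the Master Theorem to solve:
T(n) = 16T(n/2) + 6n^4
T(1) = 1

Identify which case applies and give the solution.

a=16, b=2, f(n)=6n^4. log_2(16) = 4. Since c=4 = 4, Case 2 applies: T(n) = Θ(n^log_b(a) · log n) = O(n^4 log n).

Answer: O(n^4 log n) - Case 2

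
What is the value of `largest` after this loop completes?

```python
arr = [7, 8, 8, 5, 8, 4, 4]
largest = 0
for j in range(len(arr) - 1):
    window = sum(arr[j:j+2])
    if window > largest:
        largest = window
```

Max sum of 2-element window in [7, 8, 8, 5, 8, 4, 4]
`largest` takes the values: 0 → 15 → 16

Answer: 16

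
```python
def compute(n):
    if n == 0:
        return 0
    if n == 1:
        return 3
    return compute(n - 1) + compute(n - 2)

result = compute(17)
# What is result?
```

Build up from base cases: compute(0)=0, compute(1)=3, compute(2)=3, compute(3)=6, compute(4)=9, compute(5)=15, compute(6)=24, ..., compute(17)=4791

Answer: 4791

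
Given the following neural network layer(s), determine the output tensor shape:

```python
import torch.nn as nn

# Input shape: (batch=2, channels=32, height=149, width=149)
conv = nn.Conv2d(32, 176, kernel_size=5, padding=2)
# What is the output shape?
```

Input: (2, 32, 149, 149) -> Output: (2, 176, 149, 149)

Answer: (2, 176, 149, 149)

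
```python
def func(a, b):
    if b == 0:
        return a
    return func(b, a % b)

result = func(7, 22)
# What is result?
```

func(7, 22) -> func(22, 7) -> func(7, 1) -> func(1, 0) -> 1

Answer: 1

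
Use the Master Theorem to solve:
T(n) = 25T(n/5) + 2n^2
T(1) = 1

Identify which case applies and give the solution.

a=25, b=5, f(n)=2n^2. log_5(25) = 2. Since c=2 = 2, Case 2 applies: T(n) = Θ(n^log_b(a) · log n) = O(n^2 log n).

Answer: O(n^2 log n) - Case 2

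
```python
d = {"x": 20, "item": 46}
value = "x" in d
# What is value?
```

Trace:
`d = {"x": 20, "item": 46}` → d = {'x': 20, 'item': 46}
`value = "x" in d` → value = True
So value = True

Answer: True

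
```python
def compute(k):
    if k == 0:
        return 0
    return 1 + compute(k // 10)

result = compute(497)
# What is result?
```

Count of digits of 497: 3

Answer: 3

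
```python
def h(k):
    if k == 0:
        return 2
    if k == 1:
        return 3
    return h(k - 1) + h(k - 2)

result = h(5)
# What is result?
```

Build up from base cases: h(0)=2, h(1)=3, h(2)=5, h(3)=8, h(4)=13, h(5)=21

Answer: 21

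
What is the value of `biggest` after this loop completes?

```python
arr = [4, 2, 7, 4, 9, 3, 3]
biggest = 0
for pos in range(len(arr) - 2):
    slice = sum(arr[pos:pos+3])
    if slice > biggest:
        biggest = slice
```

Max sum of 3-element window in [4, 2, 7, 4, 9, 3, 3]
`biggest` takes the values: 0 → 13 → 20

Answer: 20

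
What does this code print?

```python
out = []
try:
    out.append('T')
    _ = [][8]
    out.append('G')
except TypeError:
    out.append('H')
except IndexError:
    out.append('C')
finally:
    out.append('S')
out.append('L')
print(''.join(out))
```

Execution trace: 'T' (try body) → 'C' (except IndexError) → 'S' (finally) → 'L' (after the try/except). Output: TCSL

Answer: TCSL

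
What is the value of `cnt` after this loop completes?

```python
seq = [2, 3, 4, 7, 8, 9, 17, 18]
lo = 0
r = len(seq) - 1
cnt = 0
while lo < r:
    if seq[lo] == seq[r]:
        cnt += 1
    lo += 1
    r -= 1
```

Count matching pairs from ends
`cnt` takes the values: 0

Answer: 0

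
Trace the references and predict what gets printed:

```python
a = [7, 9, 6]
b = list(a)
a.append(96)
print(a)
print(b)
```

Key concept: list() constructor creates copy.
Step by step:
`a = [7, 9, 6]` → a = [7, 9, 6]
`b = list(a)` → b = [7, 9, 6]
`a.append(96)` → a = [7, 9, 6, 96]
`print(a)` → prints [7, 9, 6, 96]
`print(b)` → prints [7, 9, 6]

Answer:
[7, 9, 6, 96]
[7, 9, 6]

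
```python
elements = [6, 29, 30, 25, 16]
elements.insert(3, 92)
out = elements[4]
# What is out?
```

Trace:
`elements = [6, 29, 30, 25, 16]` → elements = [6, 29, 30, 25, 16]
`elements.insert(3, 92)` → elements = [6, 29, 30, 92, 25, 16]
`out = elements[4]` → out = 25
So out = 25

Answer: 25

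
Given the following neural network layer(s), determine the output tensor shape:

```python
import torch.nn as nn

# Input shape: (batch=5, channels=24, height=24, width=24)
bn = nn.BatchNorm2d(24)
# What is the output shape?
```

Input: (5, 24, 24, 24) -> Output: (5, 24, 24, 24)

Answer: (5, 24, 24, 24)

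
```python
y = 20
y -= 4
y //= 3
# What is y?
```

Trace:
`y = 20` → y = 20
`y -= 4` → y = 16
`y //= 3` → y = 5
So y = 5

Answer: 5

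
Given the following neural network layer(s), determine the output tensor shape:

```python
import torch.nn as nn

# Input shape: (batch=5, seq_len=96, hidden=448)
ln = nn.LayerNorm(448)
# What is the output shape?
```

Input: (5, 96, 448) -> Output: (5, 96, 448)

Answer: (5, 96, 448)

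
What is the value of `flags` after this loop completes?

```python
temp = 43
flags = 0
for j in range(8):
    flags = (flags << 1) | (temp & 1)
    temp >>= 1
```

Reverse lowest 8 bits of 43
`flags` takes the values: 0 → 1 → 3 → 6 → 13 → 26 → 53 → 106 → 212

Answer: 212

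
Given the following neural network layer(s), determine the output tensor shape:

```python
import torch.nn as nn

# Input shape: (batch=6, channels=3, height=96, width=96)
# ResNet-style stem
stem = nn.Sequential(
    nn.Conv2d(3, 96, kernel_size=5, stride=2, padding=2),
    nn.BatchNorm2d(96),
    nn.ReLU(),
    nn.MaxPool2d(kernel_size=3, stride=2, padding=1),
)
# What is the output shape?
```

Input: (6, 3, 96, 96) -> after Conv2d 5x5 stride=2: (6, 96, 48, 48) -> Output: (6, 96, 24, 24)

Answer: (6, 96, 24, 24)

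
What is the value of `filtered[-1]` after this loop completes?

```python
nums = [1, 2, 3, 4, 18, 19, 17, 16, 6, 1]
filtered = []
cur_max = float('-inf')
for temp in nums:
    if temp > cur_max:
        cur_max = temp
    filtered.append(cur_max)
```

Running max ends at 19
`filtered` takes the values: [] → [1] → [1, 2] → [1, 2, 3] → [1, 2, 3, 4] → [1, 2, 3, 4, 18] → [1, 2, 3, 4, 18, 19] → [1, 2, 3, 4, 18, 19, 19] → [1, 2, 3, 4, 18, 19, 19, 19] → [1, 2, 3, 4, 18, 19, 19, 19, 19] → [1, 2, 3, 4, 18, 19, 19, 19, 19, 19]
So `filtered[-1]` = 19

Answer: 19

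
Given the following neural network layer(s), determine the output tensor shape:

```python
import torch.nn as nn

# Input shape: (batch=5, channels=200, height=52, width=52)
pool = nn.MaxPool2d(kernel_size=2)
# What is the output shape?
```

Input: (5, 200, 52, 52) -> Output: (5, 200, 26, 26)

Answer: (5, 200, 26, 26)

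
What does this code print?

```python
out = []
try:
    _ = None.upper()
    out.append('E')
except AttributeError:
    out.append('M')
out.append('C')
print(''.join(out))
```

Execution trace: 'M' (except AttributeError) → 'C' (after the try/except). Output: MC

Answer: MC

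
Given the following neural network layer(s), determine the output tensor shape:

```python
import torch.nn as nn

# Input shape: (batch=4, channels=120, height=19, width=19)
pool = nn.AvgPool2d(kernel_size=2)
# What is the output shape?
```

Input: (4, 120, 19, 19) -> Output: (4, 120, 9, 9)

Answer: (4, 120, 9, 9)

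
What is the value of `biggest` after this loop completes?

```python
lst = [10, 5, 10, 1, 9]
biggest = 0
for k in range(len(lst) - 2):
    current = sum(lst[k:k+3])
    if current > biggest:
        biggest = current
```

Max sum of 3-element window in [10, 5, 10, 1, 9]
`biggest` takes the values: 0 → 25

Answer: 25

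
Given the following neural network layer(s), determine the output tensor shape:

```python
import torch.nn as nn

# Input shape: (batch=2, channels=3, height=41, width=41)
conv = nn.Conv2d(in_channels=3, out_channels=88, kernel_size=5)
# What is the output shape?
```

Input: (2, 3, 41, 41) -> Output: (2, 88, 37, 37)

Answer: (2, 88, 37, 37)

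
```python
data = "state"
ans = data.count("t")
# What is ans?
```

Trace:
`data = "state"` → data = 'state'
`ans = data.count("t")` → ans = 2
So ans = 2

Answer: 2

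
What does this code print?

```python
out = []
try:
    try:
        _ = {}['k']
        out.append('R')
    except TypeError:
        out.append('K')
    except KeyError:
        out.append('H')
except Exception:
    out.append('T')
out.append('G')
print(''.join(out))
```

Execution trace: 'H' (inner except KeyError) → 'G' (after the try/except). Output: HG

Answer: HG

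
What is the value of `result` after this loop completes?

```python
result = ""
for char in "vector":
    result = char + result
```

Reverse 'vector'
`result` takes the values: "" → "v" → "ev" → "cev" → "tcev" → "otcev" → "rotcev"

Answer: "rotcev"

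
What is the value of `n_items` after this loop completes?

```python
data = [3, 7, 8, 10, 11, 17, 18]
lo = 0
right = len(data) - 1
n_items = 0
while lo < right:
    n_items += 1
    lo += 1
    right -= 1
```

Iterations until pointers meet (list length 7)
`n_items` takes the values: 0 → 1 → 2 → 3

Answer: 3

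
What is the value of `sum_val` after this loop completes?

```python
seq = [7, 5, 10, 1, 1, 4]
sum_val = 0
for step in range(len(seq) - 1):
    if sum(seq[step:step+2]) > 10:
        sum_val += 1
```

Count windows with sum > 10
`sum_val` takes the values: 0 → 1 → 2 → 3

Answer: 3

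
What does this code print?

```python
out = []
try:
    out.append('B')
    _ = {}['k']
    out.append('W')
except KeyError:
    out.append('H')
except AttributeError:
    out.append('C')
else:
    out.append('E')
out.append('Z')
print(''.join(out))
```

Execution trace: 'B' (try body) → 'H' (except KeyError) → 'Z' (after the try/except). Output: BHZ

Answer: BHZ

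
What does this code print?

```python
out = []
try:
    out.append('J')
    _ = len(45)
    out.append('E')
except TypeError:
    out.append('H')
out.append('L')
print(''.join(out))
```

Execution trace: 'J' (try body) → 'H' (except TypeError) → 'L' (after the try/except). Output: JHL

Answer: JHL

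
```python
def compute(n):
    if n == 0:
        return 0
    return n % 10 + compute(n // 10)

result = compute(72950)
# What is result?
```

Sum of digits of 72950: 0 + 5 + 9 + 2 + 7 = 23

Answer: 23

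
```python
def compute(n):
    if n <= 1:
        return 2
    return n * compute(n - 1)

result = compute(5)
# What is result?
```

compute(5) = 5 * 4 * 3 * 2 * 2 = 240

Answer: 240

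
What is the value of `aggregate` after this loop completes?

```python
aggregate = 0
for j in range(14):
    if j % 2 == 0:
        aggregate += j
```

Sum of even numbers 0 to 13
`aggregate` takes the values: 0 → 2 → 6 → 12 → 20 → 30 → 42

Answer: 42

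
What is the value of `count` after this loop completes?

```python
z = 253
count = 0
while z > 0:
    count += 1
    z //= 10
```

Count digits by repeated division by 10
`count` takes the values: 0 → 1 → 2 → 3

Answer: 3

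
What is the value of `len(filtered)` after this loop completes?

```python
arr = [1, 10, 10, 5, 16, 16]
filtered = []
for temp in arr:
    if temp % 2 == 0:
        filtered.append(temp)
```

Count even numbers in [1, 10, 10, 5, 16, 16]
`filtered` takes the values: [] → [10] → [10, 10] → [10, 10, 16] → [10, 10, 16, 16]
So `len(filtered)` = 4

Answer: 4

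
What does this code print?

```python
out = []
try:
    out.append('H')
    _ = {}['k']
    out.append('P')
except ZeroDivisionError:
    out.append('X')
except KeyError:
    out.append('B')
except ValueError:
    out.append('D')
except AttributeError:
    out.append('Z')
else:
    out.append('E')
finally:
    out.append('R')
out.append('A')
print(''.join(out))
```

Execution trace: 'H' (try body) → 'B' (except KeyError) → 'R' (finally) → 'A' (after the try/except). Output: HBRA

Answer: HBRA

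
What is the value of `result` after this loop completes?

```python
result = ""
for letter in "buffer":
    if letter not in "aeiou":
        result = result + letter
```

Remove vowels from 'buffer'
`result` takes the values: "" → "b" → "bf" → "bff" → "bffr"

Answer: "bffr"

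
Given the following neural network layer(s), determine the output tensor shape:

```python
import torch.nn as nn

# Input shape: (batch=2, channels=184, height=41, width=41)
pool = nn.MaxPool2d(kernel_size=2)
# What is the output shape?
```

Input: (2, 184, 41, 41) -> Output: (2, 184, 20, 20)

Answer: (2, 184, 20, 20)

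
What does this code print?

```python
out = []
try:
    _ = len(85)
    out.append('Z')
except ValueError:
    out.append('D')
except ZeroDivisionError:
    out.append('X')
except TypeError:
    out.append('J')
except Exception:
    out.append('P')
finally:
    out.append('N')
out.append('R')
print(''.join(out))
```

Execution trace: 'J' (except TypeError) → 'N' (finally) → 'R' (after the try/except). Output: JNR

Answer: JNR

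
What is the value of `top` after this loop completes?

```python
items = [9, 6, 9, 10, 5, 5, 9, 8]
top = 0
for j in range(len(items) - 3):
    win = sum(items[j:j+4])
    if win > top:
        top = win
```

Max sum of 4-element window in [9, 6, 9, 10, 5, 5, 9, 8]
`top` takes the values: 0 → 34

Answer: 34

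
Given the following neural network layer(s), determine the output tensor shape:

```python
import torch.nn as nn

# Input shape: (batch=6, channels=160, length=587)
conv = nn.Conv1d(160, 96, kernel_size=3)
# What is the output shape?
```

Input: (6, 160, 587) -> Output: (6, 96, 585)

Answer: (6, 96, 585)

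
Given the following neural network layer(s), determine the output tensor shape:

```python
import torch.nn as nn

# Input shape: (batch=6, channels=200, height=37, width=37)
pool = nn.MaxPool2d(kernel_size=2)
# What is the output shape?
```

Input: (6, 200, 37, 37) -> Output: (6, 200, 18, 18)

Answer: (6, 200, 18, 18)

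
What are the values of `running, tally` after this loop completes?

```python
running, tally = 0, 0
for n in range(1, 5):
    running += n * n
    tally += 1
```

Sum of squares and count
`running, tally` takes the values: (0, 0) → (1, 0) → (1, 1) → (5, 1) → (5, 2) → (14, 2) → (14, 3) → (30, 3) → (30, 4)

Answer: 30, 4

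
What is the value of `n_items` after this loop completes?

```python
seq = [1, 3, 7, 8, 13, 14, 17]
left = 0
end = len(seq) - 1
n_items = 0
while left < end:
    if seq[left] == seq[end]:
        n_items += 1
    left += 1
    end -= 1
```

Count matching pairs from ends
`n_items` takes the values: 0

Answer: 0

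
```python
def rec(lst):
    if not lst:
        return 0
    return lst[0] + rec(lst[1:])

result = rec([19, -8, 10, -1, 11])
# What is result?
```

19 + (-8) + 10 + (-1) + 11 + 0 = 31

Answer: 31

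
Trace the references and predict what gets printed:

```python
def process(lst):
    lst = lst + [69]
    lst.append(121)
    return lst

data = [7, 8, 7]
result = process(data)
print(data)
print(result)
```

Key concept: rebinding parameter vs mutation.
Step by step:
`data = [7, 8, 7]` → data = [7, 8, 7]
`result = process(data)` → result = [7, 8, 7, 69, 121]
`print(data)` → prints [7, 8, 7]
`print(result)` → prints [7, 8, 7, 69, 121]

Answer:
[7, 8, 7]
[7, 8, 7, 69, 121]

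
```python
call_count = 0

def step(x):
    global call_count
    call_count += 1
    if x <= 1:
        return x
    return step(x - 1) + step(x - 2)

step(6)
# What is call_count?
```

Calls(x) = 1 + Calls(x-1) + Calls(x-2); Calls(0)=Calls(1)=1. For x=6 this gives 25.

Answer: 25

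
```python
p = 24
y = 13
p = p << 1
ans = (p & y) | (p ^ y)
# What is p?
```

Trace:
`p = 24` → p = 24
`y = 13` → y = 13
`p = p << 1` → p = 48
`ans = (p & y) | (p ^ y)` → ans = 61
So p = 48

Answer: 48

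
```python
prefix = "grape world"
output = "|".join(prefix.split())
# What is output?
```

Trace:
`prefix = "grape world"` → prefix = 'grape world'
`output = "|".join(prefix.split())` → output = 'grape|world'
So output = 'grape|world'

Answer: 'grape|world'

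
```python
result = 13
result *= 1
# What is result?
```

Trace:
`result = 13` → result = 13
`result *= 1` → result = 13
So result = 13

Answer: 13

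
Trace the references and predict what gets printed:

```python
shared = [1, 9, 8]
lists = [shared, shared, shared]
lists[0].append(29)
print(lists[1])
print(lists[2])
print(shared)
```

Key concept: list of same reference.
Step by step:
`shared = [1, 9, 8]` → shared = [1, 9, 8]
`lists = [shared, shared, shared]` → lists = [[1, 9, 8], [1, 9, 8], [1, 9, 8]]
`lists[0].append(29)` → shared = [1, 9, 8, 29]; lists = [[1, 9, 8, 29], [1, 9, 8, 29], [1, 9, 8, 29]]
`print(lists[1])` → prints [1, 9, 8, 29]
`print(lists[2])` → prints [1, 9, 8, 29]
`print(shared)` → prints [1, 9, 8, 29]

Answer:
[1, 9, 8, 29]
[1, 9, 8, 29]
[1, 9, 8, 29]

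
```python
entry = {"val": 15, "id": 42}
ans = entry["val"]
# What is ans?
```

Trace:
`entry = {"val": 15, "id": 42}` → entry = {'val': 15, 'id': 42}
`ans = entry["val"]` → ans = 15
So ans = 15

Answer: 15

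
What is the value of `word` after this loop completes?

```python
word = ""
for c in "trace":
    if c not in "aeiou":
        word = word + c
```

Remove vowels from 'trace'
`word` takes the values: "" → "t" → "tr" → "trc"

Answer: "trc"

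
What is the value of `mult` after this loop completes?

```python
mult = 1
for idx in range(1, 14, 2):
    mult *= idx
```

Product of 1, 3, 5, ... up to 13
`mult` takes the values: 1 → 3 → 15 → 105 → 945 → 10395 → 135135

Answer: 135135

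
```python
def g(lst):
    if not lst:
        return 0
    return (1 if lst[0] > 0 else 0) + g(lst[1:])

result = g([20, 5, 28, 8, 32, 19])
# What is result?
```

Count of positive elements in [20, 5, 28, 8, 32, 19] = 6

Answer: 6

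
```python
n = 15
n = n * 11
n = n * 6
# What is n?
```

Trace:
`n = 15` → n = 15
`n = n * 11` → n = 165
`n = n * 6` → n = 990
So n = 990

Answer: 990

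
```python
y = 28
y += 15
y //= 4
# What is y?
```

Trace:
`y = 28` → y = 28
`y += 15` → y = 43
`y //= 4` → y = 10
So y = 10

Answer: 10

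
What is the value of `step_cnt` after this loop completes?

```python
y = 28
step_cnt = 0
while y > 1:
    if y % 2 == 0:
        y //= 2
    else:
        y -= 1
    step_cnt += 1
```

Steps to reduce 28 to 1
`step_cnt` takes the values: 0 → 1 → 2 → 3 → 4 → 5 → 6

Answer: 6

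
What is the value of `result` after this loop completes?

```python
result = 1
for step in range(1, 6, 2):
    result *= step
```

Product of 1, 3, 5, ... up to 5
`result` takes the values: 1 → 3 → 15

Answer: 15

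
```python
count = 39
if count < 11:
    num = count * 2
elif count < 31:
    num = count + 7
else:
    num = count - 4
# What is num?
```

Trace:
`count = 39` → count = 39
`if count < 11: ...` → count < 11 is False, count < 31 is False, take else branch → num = 35
So num = 35

Answer: 35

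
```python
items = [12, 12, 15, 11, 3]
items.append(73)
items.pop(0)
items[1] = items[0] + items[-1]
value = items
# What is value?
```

Trace:
`items = [12, 12, 15, 11, 3]` → items = [12, 12, 15, 11, 3]
`items.append(73)` → items = [12, 12, 15, 11, 3, 73]
`items.pop(0)` → items = [12, 15, 11, 3, 73]
`items[1] = items[0] + items[-1]` → items = [12, 85, 11, 3, 73]
`value = items` → value = [12, 85, 11, 3, 73]
So value = [12, 85, 11, 3, 73]

Answer: [12, 85, 11, 3, 73]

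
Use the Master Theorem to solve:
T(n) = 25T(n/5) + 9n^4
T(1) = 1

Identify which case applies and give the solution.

a=25, b=5, f(n)=9n^4. log_5(25) = 2. Since c=4 > 2 and the regularity condition holds (25(n/5)^4 = (25/5^4)n^4 with 25/5^4 < 1), Case 3 applies: T(n) = Θ(f(n)) = O(n^4).

Answer: O(n^4) - Case 3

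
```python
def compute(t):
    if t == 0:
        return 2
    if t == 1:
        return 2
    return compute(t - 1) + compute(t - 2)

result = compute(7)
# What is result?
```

Build up from base cases: compute(0)=2, compute(1)=2, compute(2)=4, compute(3)=6, compute(4)=10, compute(5)=16, compute(6)=26, ..., compute(7)=42

Answer: 42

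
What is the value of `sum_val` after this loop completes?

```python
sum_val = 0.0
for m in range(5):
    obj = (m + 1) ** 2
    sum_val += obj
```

Sum of squared losses 1² + 2² + ... + 5²
`sum_val` takes the values: 0.0 → 1.0 → 5.0 → 14.0 → 30.0 → 55.0

Answer: 55.0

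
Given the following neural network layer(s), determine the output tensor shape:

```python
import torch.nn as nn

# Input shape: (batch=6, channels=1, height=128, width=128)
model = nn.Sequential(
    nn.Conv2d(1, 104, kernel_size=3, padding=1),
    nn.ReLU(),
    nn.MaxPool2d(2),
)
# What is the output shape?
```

Input: (6, 1, 128, 128) -> after Conv2d: (6, 104, 128, 128) -> after ReLU: (6, 104, 128, 128) -> Output: (6, 104, 64, 64)

Answer: (6, 104, 64, 64)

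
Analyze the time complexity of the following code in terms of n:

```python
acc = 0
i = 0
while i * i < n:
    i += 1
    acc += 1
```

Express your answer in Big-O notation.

Each loop level contributes: √n. Multiplying the contributions gives O(√n).

Answer: O(√n)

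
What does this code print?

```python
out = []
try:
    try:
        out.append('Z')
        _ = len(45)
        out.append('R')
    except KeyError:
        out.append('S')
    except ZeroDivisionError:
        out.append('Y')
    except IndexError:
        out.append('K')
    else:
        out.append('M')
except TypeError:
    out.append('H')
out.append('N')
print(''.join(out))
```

Execution trace: 'Z' (try body) → 'H' (outer except TypeError) → 'N' (after the try/except). Output: ZHN

Answer: ZHN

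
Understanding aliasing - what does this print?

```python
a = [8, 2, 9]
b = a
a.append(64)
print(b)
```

Key concept: basic list aliasing.
Step by step:
`a = [8, 2, 9]` → a = [8, 2, 9]
`b = a` → b = [8, 2, 9] (same object as a)
`a.append(64)` → a = [8, 2, 9, 64] (same object as b); b = [8, 2, 9, 64] (same object as a)
`print(b)` → prints [8, 2, 9, 64]

Answer: [8, 2, 9, 64]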